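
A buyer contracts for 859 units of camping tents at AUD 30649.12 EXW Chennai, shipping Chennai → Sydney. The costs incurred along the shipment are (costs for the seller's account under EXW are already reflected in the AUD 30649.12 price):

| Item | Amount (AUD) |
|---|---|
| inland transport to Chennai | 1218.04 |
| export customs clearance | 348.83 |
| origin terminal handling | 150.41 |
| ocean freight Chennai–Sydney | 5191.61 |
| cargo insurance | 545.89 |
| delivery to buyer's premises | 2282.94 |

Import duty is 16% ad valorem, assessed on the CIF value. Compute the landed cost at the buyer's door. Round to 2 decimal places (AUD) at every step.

Total landed cost: AUD 46483.46

EXW: the seller makes goods available at their premises; the buyer bears all onward costs.
CIF value = EXW price + inland to port + export clearance + origin terminal + freight + insurance = 30649.12 + 1218.04 + 348.83 + 150.41 + 5191.61 + 545.89 = 38103.90
Import duty = 38103.90 × 16% = 6096.62
Buyer bears: inland to port 1218.04 + export clearance 348.83 + origin terminal 150.41 + freight 5191.61 + insurance 545.89 + delivery 2282.94 + duty 6096.62 = 15834.34
Landed cost = invoice 30649.12 + 15834.34 = 46483.46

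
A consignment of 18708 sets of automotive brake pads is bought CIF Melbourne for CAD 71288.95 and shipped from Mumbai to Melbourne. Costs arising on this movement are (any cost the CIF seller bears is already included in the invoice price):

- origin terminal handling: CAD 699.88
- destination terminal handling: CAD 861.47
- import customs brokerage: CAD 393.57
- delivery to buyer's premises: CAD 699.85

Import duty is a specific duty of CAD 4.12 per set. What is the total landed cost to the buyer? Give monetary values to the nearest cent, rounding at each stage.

CIF: the seller pays costs through ocean freight and marine insurance to the destination port.
Already in the invoice (seller's account under CIF): origin terminal — exclude.
The CIF price already equals the CIF value: 71288.95
Import duty = 18708 × 4.12 = 77076.96
Buyer bears: destination terminal 861.47 + brokerage 393.57 + delivery 699.85 + duty 77076.96 = 79031.85
Landed cost = invoice 71288.95 + 79031.85 = 150320.80

Total landed cost: CAD 150320.80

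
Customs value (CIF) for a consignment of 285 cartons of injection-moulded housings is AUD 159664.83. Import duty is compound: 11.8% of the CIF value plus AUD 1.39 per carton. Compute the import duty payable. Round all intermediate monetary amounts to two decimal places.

Import duty: AUD 19236.60

Ad valorem component: 159664.83 × 11.8% = 18840.45
Specific component: 285 × 1.39 = 396.15
Import duty = 18840.45 + 396.15 = 19236.60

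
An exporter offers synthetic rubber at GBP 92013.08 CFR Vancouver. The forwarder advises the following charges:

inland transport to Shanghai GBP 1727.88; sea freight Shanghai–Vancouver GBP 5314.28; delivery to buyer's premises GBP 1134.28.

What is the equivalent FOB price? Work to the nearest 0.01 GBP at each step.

Not relevant to the conversion: inland to port — on the seller under both CFR and FOB; already in the CFR price and stays in the FOB price. delivery — on the buyer under both terms; not part of either seller's price.
From CFR to FOB, the seller no longer bears: freight.
FOB price = 92013.08 − 5314.28 = 86698.80

FOB price: GBP 86698.80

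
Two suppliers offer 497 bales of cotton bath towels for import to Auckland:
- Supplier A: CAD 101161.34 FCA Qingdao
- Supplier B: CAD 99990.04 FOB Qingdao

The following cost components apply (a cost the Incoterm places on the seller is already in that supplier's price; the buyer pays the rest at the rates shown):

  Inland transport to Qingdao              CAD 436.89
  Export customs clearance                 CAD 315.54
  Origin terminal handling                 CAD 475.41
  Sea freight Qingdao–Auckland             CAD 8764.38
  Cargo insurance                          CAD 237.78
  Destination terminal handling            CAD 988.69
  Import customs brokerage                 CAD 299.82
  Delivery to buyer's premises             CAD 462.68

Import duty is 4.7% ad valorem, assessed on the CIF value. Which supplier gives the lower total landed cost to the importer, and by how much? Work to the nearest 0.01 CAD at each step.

Supplier B is cheaper by CAD 1724.11

Supplier A (FCA):
CIF value = FCA price + origin terminal + freight + insurance = 101161.34 + 475.41 + 8764.38 + 237.78 = 110638.91
Import duty = 110638.91 × 4.7% = 5200.03
Buyer bears (A): 475.41 + 8764.38 + 237.78 + 988.69 + 299.82 + 462.68 = 11228.76
Landed cost (A) = invoice 101161.34 + 11228.76 + duty 5200.03 = 117590.13
Supplier B (FOB):
CIF value = FOB price + freight + insurance = 99990.04 + 8764.38 + 237.78 = 108992.20
Import duty = 108992.20 × 4.7% = 5122.63
Buyer bears (B): 8764.38 + 237.78 + 988.69 + 299.82 + 462.68 = 10753.35
Landed cost (B) = invoice 99990.04 + 10753.35 + duty 5122.63 = 115866.02
Difference = |117590.13 − 115866.02| = 1724.11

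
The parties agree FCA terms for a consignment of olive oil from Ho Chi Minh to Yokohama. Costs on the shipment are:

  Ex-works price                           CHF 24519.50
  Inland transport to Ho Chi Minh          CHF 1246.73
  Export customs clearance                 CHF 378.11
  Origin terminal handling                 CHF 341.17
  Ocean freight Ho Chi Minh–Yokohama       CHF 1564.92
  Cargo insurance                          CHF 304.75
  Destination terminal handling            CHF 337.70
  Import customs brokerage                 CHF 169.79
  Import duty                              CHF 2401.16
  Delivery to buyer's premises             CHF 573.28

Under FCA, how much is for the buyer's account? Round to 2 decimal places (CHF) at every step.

FCA: the seller delivers export-cleared goods to the carrier; the buyer bears costs from that point.
Seller's account: goods 24519.50 + inland to port 1246.73 + export clearance 378.11 = 26144.34
Buyer's account: origin terminal 341.17 + freight 1564.92 + insurance 304.75 + destination terminal 337.70 + brokerage 169.79 + duty 2401.16 + delivery 573.28 = 5692.77

Buyer's account: CHF 5692.77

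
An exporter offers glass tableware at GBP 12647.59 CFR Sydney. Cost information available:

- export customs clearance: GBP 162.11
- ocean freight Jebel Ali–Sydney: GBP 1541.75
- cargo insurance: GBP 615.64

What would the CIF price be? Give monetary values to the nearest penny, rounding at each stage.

CIF price: GBP 13263.23

Not relevant to the conversion: export clearance, freight — on the seller under both CFR and CIF; already in the CFR price and stays in the CIF price.
From CFR to CIF, the seller additionally bears: insurance.
CIF price = 12647.59 + 615.64 = 13263.23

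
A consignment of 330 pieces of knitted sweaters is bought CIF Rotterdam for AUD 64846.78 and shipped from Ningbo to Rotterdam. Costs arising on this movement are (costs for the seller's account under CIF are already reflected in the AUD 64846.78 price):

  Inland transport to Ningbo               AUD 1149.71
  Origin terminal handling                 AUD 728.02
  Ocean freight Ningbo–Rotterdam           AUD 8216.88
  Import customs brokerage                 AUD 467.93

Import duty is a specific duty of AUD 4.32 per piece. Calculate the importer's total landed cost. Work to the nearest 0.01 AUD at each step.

Total landed cost: AUD 66740.31

CIF: the seller pays costs through ocean freight and marine insurance to the destination port.
Already in the invoice (seller's account under CIF): inland to port, origin terminal, freight — exclude.
The CIF price already equals the CIF value: 64846.78
Import duty = 330 × 4.32 = 1425.60
Buyer bears: brokerage 467.93 + duty 1425.60 = 1893.53
Landed cost = invoice 64846.78 + 1893.53 = 66740.31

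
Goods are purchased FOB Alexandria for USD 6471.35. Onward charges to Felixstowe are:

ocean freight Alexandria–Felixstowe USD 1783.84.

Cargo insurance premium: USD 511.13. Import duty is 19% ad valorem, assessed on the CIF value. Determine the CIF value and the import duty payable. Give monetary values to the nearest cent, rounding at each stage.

CIF value: USD 8766.32; import duty: USD 1665.60

CIF = FOB price + freight + insurance
CIF = 6471.35 + 1783.84 + 511.13 = 8766.32
Import duty = 8766.32 × 19% = 1665.60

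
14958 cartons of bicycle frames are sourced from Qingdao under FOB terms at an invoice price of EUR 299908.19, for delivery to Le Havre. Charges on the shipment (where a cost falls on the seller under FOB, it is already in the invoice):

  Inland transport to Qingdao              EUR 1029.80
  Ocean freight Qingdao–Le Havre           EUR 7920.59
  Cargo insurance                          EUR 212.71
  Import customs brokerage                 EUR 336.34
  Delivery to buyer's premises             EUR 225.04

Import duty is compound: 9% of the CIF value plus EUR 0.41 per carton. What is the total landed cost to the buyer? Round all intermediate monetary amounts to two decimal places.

Total landed cost: EUR 342459.38

FOB: the seller bears costs until goods are on board at the origin port; the buyer bears freight, insurance and all costs thereafter.
Already in the invoice (seller's account under FOB): inland to port — exclude.
CIF value = FOB price + freight + insurance = 299908.19 + 7920.59 + 212.71 = 308041.49
Ad valorem component: 308041.49 × 9% = 27723.73
Specific component: 14958 × 0.41 = 6132.78
Import duty = 27723.73 + 6132.78 = 33856.51
Buyer bears: freight 7920.59 + insurance 212.71 + brokerage 336.34 + delivery 225.04 + duty 33856.51 = 42551.19
Landed cost = invoice 299908.19 + 42551.19 = 342459.38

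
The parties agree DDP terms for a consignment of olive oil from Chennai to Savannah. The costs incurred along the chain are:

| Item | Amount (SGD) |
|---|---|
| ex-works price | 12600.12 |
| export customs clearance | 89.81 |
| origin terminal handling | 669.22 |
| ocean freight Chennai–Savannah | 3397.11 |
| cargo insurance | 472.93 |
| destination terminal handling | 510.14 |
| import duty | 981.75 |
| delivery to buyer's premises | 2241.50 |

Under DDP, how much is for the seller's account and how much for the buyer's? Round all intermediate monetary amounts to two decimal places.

Seller: SGD 20962.58; buyer: SGD 0.00

DDP: the seller bears all costs including import duty.
Seller's account: goods 12600.12 + export clearance 89.81 + origin terminal 669.22 + freight 3397.11 + insurance 472.93 + destination terminal 510.14 + duty 981.75 + delivery 2241.50 = 20962.58
Buyer's account: 0.00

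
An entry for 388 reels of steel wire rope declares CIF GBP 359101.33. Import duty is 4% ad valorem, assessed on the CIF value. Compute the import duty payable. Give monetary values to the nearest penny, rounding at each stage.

Import duty: GBP 14364.05

Import duty = 359101.33 × 4% = 14364.05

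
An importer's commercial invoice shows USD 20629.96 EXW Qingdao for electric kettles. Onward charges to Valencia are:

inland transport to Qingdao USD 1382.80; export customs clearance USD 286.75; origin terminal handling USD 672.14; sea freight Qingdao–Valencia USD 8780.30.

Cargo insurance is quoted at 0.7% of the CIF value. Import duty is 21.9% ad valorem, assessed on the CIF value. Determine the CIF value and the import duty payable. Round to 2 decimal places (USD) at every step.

CIF value: USD 31975.78; import duty: USD 7002.70

Let C be the CIF value. C = EXW price + pre-shipment costs + freight + 0.7% × C
C − 0.7% × C = 20629.96 + 1382.80 + 286.75 + 672.14 + 8780.30
0.993 × C = 31751.95
C = 31751.95 / 0.993 = 31975.78
Insurance premium = 0.7% × 31975.78 = 223.83
Import duty = 31975.78 × 21.9% = 7002.70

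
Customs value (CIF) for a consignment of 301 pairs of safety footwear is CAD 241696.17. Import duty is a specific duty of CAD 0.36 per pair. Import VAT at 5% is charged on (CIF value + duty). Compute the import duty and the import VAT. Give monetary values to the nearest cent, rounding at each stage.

Import duty: CAD 108.36; import VAT: CAD 12090.23

Import duty = 301 × 0.36 = 108.36
VAT base = CIF + duty = 241696.17 + 108.36 = 241804.53
Import VAT = 241804.53 × 5% = 12090.23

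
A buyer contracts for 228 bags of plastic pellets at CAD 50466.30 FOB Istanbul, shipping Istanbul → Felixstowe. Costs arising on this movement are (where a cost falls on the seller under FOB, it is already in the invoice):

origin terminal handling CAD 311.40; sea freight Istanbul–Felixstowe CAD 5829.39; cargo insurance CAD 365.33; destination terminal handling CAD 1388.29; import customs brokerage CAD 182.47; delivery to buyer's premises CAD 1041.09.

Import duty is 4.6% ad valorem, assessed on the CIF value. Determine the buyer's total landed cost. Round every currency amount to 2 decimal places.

FOB: the seller bears costs until goods are on board at the origin port; the buyer bears freight, insurance and all costs thereafter.
Already in the invoice (seller's account under FOB): origin terminal — exclude.
CIF value = FOB price + freight + insurance = 50466.30 + 5829.39 + 365.33 = 56661.02
Import duty = 56661.02 × 4.6% = 2606.41
Buyer bears: freight 5829.39 + insurance 365.33 + destination terminal 1388.29 + brokerage 182.47 + delivery 1041.09 + duty 2606.41 = 11412.98
Landed cost = invoice 50466.30 + 11412.98 = 61879.28

Total landed cost: CAD 61879.28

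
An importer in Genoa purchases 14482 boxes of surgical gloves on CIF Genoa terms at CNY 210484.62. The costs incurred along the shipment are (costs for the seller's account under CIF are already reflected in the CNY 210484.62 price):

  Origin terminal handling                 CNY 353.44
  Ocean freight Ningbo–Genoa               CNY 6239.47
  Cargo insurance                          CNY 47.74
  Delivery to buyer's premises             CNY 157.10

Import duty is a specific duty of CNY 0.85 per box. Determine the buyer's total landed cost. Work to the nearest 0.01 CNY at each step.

Total landed cost: CNY 222951.42

CIF: the seller pays costs through ocean freight and marine insurance to the destination port.
Already in the invoice (seller's account under CIF): origin terminal, freight, insurance — exclude.
The CIF price already equals the CIF value: 210484.62
Import duty = 14482 × 0.85 = 12309.70
Buyer bears: delivery 157.10 + duty 12309.70 = 12466.80
Landed cost = invoice 210484.62 + 12466.80 = 222951.42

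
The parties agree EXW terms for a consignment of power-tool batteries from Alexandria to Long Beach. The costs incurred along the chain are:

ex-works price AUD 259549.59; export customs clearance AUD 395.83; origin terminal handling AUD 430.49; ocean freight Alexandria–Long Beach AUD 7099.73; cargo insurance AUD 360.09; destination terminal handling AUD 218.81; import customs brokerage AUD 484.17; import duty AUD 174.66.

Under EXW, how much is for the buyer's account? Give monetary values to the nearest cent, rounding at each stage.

Buyer's account: AUD 9163.78

EXW: the seller makes goods available at their premises; the buyer bears all onward costs.
Seller's account: goods 259549.59 = 259549.59
Buyer's account: export clearance 395.83 + origin terminal 430.49 + freight 7099.73 + insurance 360.09 + destination terminal 218.81 + brokerage 484.17 + duty 174.66 = 9163.78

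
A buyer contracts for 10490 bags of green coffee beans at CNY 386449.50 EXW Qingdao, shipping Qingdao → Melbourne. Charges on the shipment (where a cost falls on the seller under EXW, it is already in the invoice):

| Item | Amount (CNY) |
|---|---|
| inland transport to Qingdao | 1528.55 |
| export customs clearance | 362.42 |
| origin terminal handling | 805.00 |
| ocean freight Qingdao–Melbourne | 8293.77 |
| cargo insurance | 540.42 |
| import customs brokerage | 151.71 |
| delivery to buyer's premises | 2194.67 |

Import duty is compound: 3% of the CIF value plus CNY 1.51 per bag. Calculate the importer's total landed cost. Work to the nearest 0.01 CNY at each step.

EXW: the seller makes goods available at their premises; the buyer bears all onward costs.
CIF value = EXW price + inland to port + export clearance + origin terminal + freight + insurance = 386449.50 + 1528.55 + 362.42 + 805.00 + 8293.77 + 540.42 = 397979.66
Ad valorem component: 397979.66 × 3% = 11939.39
Specific component: 10490 × 1.51 = 15839.90
Import duty = 11939.39 + 15839.90 = 27779.29
Buyer bears: inland to port 1528.55 + export clearance 362.42 + origin terminal 805.00 + freight 8293.77 + insurance 540.42 + brokerage 151.71 + delivery 2194.67 + duty 27779.29 = 41655.83
Landed cost = invoice 386449.50 + 41655.83 = 428105.33

Total landed cost: CNY 428105.33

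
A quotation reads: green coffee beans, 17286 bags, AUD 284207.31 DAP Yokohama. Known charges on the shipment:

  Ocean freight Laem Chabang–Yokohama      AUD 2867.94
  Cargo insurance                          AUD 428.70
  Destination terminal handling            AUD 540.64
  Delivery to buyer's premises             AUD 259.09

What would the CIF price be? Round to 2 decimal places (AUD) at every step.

Not relevant to the conversion: freight, insurance — on the seller under both DAP and CIF; already in the DAP price and stays in the CIF price.
From DAP to CIF, the seller no longer bears: destination terminal, delivery.
CIF price = 284207.31 − 540.64 − 259.09 = 283407.58

CIF price: AUD 283407.58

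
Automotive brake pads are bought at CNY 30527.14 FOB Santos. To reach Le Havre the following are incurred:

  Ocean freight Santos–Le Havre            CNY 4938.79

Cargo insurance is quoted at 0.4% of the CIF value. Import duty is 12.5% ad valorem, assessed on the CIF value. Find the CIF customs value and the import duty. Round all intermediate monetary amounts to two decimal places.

CIF value: CNY 35608.36; import duty: CNY 4451.05

Let C be the CIF value. C = FOB price + freight + 0.4% × C
C − 0.4% × C = 30527.14 + 4938.79
0.996 × C = 35465.93
C = 35465.93 / 0.996 = 35608.36
Insurance premium = 0.4% × 35608.36 = 142.43
Import duty = 35608.36 × 12.5% = 4451.05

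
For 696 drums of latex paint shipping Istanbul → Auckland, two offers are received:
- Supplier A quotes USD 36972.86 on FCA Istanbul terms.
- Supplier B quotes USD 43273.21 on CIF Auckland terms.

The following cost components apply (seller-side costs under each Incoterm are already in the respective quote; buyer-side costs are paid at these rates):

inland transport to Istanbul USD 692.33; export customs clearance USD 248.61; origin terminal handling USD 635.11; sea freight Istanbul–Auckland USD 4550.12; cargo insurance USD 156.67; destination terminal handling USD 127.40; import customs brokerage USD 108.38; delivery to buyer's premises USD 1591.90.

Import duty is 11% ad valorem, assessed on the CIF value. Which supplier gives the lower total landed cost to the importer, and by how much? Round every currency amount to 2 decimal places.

Supplier A is cheaper by USD 1063.88

Supplier A (FCA):
CIF value = FCA price + origin terminal + freight + insurance = 36972.86 + 635.11 + 4550.12 + 156.67 = 42314.76
Import duty = 42314.76 × 11% = 4654.62
Buyer bears (A): 635.11 + 4550.12 + 156.67 + 127.40 + 108.38 + 1591.90 = 7169.58
Landed cost (A) = invoice 36972.86 + 7169.58 + duty 4654.62 = 48797.06
Supplier B (CIF):
The CIF price already equals the CIF value: 43273.21
Import duty = 43273.21 × 11% = 4760.05
Buyer bears (B): 127.40 + 108.38 + 1591.90 = 1827.68
Landed cost (B) = invoice 43273.21 + 1827.68 + duty 4760.05 = 49860.94
Difference = |48797.06 − 49860.94| = 1063.88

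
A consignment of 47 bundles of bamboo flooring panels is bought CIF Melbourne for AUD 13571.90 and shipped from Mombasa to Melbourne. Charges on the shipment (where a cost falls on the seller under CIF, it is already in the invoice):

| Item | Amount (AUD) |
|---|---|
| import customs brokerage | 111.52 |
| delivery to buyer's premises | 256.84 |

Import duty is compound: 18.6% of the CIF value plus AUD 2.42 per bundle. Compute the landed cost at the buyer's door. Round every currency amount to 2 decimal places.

CIF: the seller pays costs through ocean freight and marine insurance to the destination port.
The CIF price already equals the CIF value: 13571.90
Ad valorem component: 13571.90 × 18.6% = 2524.37
Specific component: 47 × 2.42 = 113.74
Import duty = 2524.37 + 113.74 = 2638.11
Buyer bears: brokerage 111.52 + delivery 256.84 + duty 2638.11 = 3006.47
Landed cost = invoice 13571.90 + 3006.47 = 16578.37

Total landed cost: AUD 16578.37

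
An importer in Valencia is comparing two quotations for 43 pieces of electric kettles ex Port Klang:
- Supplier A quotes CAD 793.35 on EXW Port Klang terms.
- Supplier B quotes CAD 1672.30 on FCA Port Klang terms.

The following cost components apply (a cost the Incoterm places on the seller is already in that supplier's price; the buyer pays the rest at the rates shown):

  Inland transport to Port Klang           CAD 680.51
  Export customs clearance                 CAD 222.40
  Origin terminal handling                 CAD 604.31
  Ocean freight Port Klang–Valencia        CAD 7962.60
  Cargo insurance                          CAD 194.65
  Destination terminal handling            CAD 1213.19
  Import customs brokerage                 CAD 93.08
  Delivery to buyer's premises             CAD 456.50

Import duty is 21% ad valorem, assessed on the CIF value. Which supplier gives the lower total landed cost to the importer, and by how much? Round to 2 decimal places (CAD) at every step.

Supplier A (EXW):
CIF value = EXW price + inland to port + export clearance + origin terminal + freight + insurance = 793.35 + 680.51 + 222.40 + 604.31 + 7962.60 + 194.65 = 10457.82
Import duty = 10457.82 × 21% = 2196.14
Buyer bears (A): 680.51 + 222.40 + 604.31 + 7962.60 + 194.65 + 1213.19 + 93.08 + 456.50 = 11427.24
Landed cost (A) = invoice 793.35 + 11427.24 + duty 2196.14 = 14416.73
Supplier B (FCA):
CIF value = FCA price + origin terminal + freight + insurance = 1672.30 + 604.31 + 7962.60 + 194.65 = 10433.86
Import duty = 10433.86 × 21% = 2191.11
Buyer bears (B): 604.31 + 7962.60 + 194.65 + 1213.19 + 93.08 + 456.50 = 10524.33
Landed cost (B) = invoice 1672.30 + 10524.33 + duty 2191.11 = 14387.74
Difference = |14416.73 − 14387.74| = 28.99

Supplier B is cheaper by CAD 28.99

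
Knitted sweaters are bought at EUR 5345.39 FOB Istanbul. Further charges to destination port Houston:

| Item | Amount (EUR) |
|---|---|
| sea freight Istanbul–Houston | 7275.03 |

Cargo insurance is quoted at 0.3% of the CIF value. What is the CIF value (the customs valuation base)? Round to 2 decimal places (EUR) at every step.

Let C be the CIF value. C = FOB price + freight + 0.3% × C
C − 0.3% × C = 5345.39 + 7275.03
0.997 × C = 12620.42
C = 12620.42 / 0.997 = 12658.40
Insurance premium = 0.3% × 12658.40 = 37.98

CIF value: EUR 12658.40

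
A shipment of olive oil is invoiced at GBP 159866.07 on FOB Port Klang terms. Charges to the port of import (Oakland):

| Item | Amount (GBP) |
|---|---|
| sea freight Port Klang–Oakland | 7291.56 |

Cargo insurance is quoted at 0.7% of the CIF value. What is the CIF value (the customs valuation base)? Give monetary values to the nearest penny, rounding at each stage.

CIF value: GBP 168335.98

Let C be the CIF value. C = FOB price + freight + 0.7% × C
C − 0.7% × C = 159866.07 + 7291.56
0.993 × C = 167157.63
C = 167157.63 / 0.993 = 168335.98
Insurance premium = 0.7% × 168335.98 = 1178.35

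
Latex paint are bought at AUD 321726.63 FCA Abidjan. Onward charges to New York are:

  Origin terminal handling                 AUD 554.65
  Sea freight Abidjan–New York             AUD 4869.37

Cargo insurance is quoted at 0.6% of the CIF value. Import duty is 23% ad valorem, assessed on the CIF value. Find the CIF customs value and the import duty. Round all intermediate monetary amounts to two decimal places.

Let C be the CIF value. C = FCA price + pre-shipment costs + freight + 0.6% × C
C − 0.6% × C = 321726.63 + 554.65 + 4869.37
0.994 × C = 327150.65
C = 327150.65 / 0.994 = 329125.40
Insurance premium = 0.6% × 329125.40 = 1974.75
Import duty = 329125.40 × 23% = 75698.84

CIF value: AUD 329125.40; import duty: AUD 75698.84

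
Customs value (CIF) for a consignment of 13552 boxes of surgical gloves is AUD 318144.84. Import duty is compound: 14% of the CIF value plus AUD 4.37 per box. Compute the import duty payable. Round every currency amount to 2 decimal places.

Import duty: AUD 103762.52

Ad valorem component: 318144.84 × 14% = 44540.28
Specific component: 13552 × 4.37 = 59222.24
Import duty = 44540.28 + 59222.24 = 103762.52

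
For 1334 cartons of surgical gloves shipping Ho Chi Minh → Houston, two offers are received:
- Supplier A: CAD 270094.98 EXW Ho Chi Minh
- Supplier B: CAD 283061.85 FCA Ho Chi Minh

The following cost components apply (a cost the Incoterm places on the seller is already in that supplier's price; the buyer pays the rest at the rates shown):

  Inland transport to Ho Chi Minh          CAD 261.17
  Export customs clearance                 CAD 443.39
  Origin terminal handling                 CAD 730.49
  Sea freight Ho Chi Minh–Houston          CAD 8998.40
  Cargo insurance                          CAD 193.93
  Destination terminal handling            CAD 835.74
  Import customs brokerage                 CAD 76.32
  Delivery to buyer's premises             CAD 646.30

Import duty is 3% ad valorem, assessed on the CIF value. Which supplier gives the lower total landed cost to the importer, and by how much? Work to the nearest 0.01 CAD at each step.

Supplier A (EXW):
CIF value = EXW price + inland to port + export clearance + origin terminal + freight + insurance = 270094.98 + 261.17 + 443.39 + 730.49 + 8998.40 + 193.93 = 280722.36
Import duty = 280722.36 × 3% = 8421.67
Buyer bears (A): 261.17 + 443.39 + 730.49 + 8998.40 + 193.93 + 835.74 + 76.32 + 646.30 = 12185.74
Landed cost (A) = invoice 270094.98 + 12185.74 + duty 8421.67 = 290702.39
Supplier B (FCA):
CIF value = FCA price + origin terminal + freight + insurance = 283061.85 + 730.49 + 8998.40 + 193.93 = 292984.67
Import duty = 292984.67 × 3% = 8789.54
Buyer bears (B): 730.49 + 8998.40 + 193.93 + 835.74 + 76.32 + 646.30 = 11481.18
Landed cost (B) = invoice 283061.85 + 11481.18 + duty 8789.54 = 303332.57
Difference = |290702.39 − 303332.57| = 12630.18

Supplier A is cheaper by CAD 12630.18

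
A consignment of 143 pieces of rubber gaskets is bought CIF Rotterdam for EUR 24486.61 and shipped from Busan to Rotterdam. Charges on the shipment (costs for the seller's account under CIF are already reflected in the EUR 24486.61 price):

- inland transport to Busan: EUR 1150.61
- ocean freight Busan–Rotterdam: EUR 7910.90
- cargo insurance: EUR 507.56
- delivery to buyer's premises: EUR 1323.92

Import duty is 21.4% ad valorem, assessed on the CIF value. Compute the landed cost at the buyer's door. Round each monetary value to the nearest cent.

Total landed cost: EUR 31050.66

CIF: the seller pays costs through ocean freight and marine insurance to the destination port.
Already in the invoice (seller's account under CIF): inland to port, freight, insurance — exclude.
The CIF price already equals the CIF value: 24486.61
Import duty = 24486.61 × 21.4% = 5240.13
Buyer bears: delivery 1323.92 + duty 5240.13 = 6564.05
Landed cost = invoice 24486.61 + 6564.05 = 31050.66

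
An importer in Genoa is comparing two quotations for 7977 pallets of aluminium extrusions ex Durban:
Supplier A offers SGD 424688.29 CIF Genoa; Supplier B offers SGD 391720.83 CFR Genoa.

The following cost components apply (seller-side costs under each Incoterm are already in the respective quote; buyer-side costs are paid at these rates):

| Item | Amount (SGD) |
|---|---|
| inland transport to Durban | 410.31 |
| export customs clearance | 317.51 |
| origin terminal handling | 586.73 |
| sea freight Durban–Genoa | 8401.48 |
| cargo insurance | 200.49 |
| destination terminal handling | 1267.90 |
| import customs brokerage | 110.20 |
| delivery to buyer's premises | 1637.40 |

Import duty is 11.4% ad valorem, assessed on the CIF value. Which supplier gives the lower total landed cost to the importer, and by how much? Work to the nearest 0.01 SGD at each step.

Supplier B is cheaper by SGD 36502.41

Supplier A (CIF):
The CIF price already equals the CIF value: 424688.29
Import duty = 424688.29 × 11.4% = 48414.47
Buyer bears (A): 1267.90 + 110.20 + 1637.40 = 3015.50
Landed cost (A) = invoice 424688.29 + 3015.50 + duty 48414.47 = 476118.26
Supplier B (CFR):
CIF value = CFR price + insurance = 391720.83 + 200.49 = 391921.32
Import duty = 391921.32 × 11.4% = 44679.03
Buyer bears (B): 200.49 + 1267.90 + 110.20 + 1637.40 = 3215.99
Landed cost (B) = invoice 391720.83 + 3215.99 + duty 44679.03 = 439615.85
Difference = |476118.26 − 439615.85| = 36502.41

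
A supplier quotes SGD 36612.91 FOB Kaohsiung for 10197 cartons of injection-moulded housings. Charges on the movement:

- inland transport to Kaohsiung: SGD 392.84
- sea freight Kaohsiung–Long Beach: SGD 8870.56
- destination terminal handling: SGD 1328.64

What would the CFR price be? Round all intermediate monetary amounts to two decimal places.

CFR price: SGD 45483.47

Not relevant to the conversion: inland to port — on the seller under both FOB and CFR; already in the FOB price and stays in the CFR price. destination terminal — on the buyer under both terms; not part of either seller's price.
From FOB to CFR, the seller additionally bears: freight.
CFR price = 36612.91 + 8870.56 = 45483.47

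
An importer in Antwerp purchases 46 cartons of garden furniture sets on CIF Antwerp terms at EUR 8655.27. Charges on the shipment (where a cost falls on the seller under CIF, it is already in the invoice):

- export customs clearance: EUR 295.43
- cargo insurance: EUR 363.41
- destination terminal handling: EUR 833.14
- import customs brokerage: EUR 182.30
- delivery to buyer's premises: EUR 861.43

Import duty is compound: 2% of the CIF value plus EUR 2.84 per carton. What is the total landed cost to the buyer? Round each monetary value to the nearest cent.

CIF: the seller pays costs through ocean freight and marine insurance to the destination port.
Already in the invoice (seller's account under CIF): export clearance, insurance — exclude.
The CIF price already equals the CIF value: 8655.27
Ad valorem component: 8655.27 × 2% = 173.11
Specific component: 46 × 2.84 = 130.64
Import duty = 173.11 + 130.64 = 303.75
Buyer bears: destination terminal 833.14 + brokerage 182.30 + delivery 861.43 + duty 303.75 = 2180.62
Landed cost = invoice 8655.27 + 2180.62 = 10835.89

Total landed cost: EUR 10835.89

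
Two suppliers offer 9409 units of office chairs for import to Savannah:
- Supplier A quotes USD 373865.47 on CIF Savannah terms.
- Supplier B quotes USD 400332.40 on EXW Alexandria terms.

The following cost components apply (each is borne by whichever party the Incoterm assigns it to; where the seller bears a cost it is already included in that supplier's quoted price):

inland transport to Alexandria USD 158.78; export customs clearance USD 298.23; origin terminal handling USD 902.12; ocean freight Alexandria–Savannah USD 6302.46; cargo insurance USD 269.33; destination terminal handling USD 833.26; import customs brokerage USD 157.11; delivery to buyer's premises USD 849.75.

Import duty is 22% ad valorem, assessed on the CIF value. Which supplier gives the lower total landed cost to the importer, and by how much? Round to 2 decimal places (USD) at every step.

Supplier A is cheaper by USD 41965.38

Supplier A (CIF):
The CIF price already equals the CIF value: 373865.47
Import duty = 373865.47 × 22% = 82250.40
Buyer bears (A): 833.26 + 157.11 + 849.75 = 1840.12
Landed cost (A) = invoice 373865.47 + 1840.12 + duty 82250.40 = 457955.99
Supplier B (EXW):
CIF value = EXW price + inland to port + export clearance + origin terminal + freight + insurance = 400332.40 + 158.78 + 298.23 + 902.12 + 6302.46 + 269.33 = 408263.32
Import duty = 408263.32 × 22% = 89817.93
Buyer bears (B): 158.78 + 298.23 + 902.12 + 6302.46 + 269.33 + 833.26 + 157.11 + 849.75 = 9771.04
Landed cost (B) = invoice 400332.40 + 9771.04 + duty 89817.93 = 499921.37
Difference = |457955.99 − 499921.37| = 41965.38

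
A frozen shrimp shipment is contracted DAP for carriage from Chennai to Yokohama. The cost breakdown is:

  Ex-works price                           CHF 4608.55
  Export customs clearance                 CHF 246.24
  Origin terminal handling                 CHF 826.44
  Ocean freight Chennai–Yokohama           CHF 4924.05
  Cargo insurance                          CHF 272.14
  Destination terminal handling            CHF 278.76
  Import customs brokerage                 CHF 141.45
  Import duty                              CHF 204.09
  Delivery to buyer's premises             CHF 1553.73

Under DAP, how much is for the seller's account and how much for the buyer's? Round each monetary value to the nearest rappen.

Seller: CHF 12709.91; buyer: CHF 345.54

DAP: the seller bears all costs to the named destination except import duty and clearance.
Seller's account: goods 4608.55 + export clearance 246.24 + origin terminal 826.44 + freight 4924.05 + insurance 272.14 + destination terminal 278.76 + delivery 1553.73 = 12709.91
Buyer's account: brokerage 141.45 + duty 204.09 = 345.54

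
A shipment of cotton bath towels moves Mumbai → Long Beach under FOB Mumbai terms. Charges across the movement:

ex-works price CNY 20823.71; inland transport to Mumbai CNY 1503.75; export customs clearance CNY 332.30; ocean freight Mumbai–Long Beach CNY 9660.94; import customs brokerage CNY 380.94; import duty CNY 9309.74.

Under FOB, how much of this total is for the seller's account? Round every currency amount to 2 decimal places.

FOB: the seller bears costs until goods are on board at the origin port; the buyer bears freight, insurance and all costs thereafter.
Seller's account: goods 20823.71 + inland to port 1503.75 + export clearance 332.30 = 22659.76
Buyer's account: freight 9660.94 + brokerage 380.94 + duty 9309.74 = 19351.62

Seller's account: CNY 22659.76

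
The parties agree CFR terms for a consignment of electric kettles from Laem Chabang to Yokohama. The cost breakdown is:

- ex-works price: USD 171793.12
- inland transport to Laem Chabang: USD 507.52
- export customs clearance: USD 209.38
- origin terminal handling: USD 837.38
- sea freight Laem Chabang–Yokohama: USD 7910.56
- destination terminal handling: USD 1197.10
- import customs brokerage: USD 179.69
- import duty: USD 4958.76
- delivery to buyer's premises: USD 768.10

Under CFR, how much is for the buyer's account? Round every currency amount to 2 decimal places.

CFR: the seller pays costs through ocean freight to the destination port, but not insurance.
Seller's account: goods 171793.12 + inland to port 507.52 + export clearance 209.38 + origin terminal 837.38 + freight 7910.56 = 181257.96
Buyer's account: destination terminal 1197.10 + brokerage 179.69 + duty 4958.76 + delivery 768.10 = 7103.65

Buyer's account: USD 7103.65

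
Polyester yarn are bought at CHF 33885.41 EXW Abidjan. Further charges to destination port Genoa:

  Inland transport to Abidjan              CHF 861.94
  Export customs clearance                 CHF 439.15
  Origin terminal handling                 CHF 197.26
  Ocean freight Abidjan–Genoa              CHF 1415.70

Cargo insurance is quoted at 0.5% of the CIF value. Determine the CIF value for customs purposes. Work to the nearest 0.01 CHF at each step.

CIF value: CHF 36984.38

Let C be the CIF value. C = EXW price + pre-shipment costs + freight + 0.5% × C
C − 0.5% × C = 33885.41 + 861.94 + 439.15 + 197.26 + 1415.70
0.995 × C = 36799.46
C = 36799.46 / 0.995 = 36984.38
Insurance premium = 0.5% × 36984.38 = 184.92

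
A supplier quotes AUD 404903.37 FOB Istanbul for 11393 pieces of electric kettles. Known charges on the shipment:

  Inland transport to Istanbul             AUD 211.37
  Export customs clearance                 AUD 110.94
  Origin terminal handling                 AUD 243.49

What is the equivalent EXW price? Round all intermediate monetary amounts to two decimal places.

From FOB to EXW, the seller no longer bears: inland to port, export clearance, origin terminal.
EXW price = 404903.37 − 211.37 − 110.94 − 243.49 = 404337.57

EXW price: AUD 404337.57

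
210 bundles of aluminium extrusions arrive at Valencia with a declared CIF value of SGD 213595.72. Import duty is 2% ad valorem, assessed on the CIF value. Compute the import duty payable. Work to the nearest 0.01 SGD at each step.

Import duty = 213595.72 × 2% = 4271.91

Import duty: SGD 4271.91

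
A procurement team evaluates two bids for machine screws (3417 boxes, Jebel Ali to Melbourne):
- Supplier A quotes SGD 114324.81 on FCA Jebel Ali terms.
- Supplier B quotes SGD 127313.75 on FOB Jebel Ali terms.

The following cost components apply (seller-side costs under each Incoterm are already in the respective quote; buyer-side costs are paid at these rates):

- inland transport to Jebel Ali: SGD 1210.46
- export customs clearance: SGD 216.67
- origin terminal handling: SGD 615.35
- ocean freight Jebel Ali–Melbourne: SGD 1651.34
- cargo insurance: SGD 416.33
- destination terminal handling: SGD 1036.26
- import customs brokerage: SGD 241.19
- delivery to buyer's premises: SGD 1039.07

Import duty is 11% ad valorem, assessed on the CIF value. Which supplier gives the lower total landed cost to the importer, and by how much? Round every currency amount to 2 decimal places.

Supplier A is cheaper by SGD 13734.69

Supplier A (FCA):
CIF value = FCA price + origin terminal + freight + insurance = 114324.81 + 615.35 + 1651.34 + 416.33 = 117007.83
Import duty = 117007.83 × 11% = 12870.86
Buyer bears (A): 615.35 + 1651.34 + 416.33 + 1036.26 + 241.19 + 1039.07 = 4999.54
Landed cost (A) = invoice 114324.81 + 4999.54 + duty 12870.86 = 132195.21
Supplier B (FOB):
CIF value = FOB price + freight + insurance = 127313.75 + 1651.34 + 416.33 = 129381.42
Import duty = 129381.42 × 11% = 14231.96
Buyer bears (B): 1651.34 + 416.33 + 1036.26 + 241.19 + 1039.07 = 4384.19
Landed cost (B) = invoice 127313.75 + 4384.19 + duty 14231.96 = 145929.90
Difference = |132195.21 − 145929.90| = 13734.69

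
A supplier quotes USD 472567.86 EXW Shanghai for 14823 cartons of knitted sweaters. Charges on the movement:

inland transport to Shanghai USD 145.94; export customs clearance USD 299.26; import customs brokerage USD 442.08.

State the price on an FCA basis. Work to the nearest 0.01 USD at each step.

FCA price: USD 473013.06

Not relevant to the conversion: brokerage — on the buyer under both terms; not part of either seller's price.
From EXW to FCA, the seller additionally bears: inland to port, export clearance.
FCA price = 472567.86 + 145.94 + 299.26 = 473013.06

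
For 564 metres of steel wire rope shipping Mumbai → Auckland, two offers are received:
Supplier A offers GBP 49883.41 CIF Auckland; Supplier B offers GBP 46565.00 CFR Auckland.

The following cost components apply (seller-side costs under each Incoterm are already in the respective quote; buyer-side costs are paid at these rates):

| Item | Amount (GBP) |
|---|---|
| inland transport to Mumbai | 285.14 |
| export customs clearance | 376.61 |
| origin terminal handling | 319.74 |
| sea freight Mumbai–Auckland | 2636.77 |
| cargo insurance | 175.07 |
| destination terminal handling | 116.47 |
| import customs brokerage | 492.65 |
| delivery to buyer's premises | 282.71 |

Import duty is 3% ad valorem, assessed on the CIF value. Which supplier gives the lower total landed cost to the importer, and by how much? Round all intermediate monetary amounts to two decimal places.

Supplier A (CIF):
The CIF price already equals the CIF value: 49883.41
Import duty = 49883.41 × 3% = 1496.50
Buyer bears (A): 116.47 + 492.65 + 282.71 = 891.83
Landed cost (A) = invoice 49883.41 + 891.83 + duty 1496.50 = 52271.74
Supplier B (CFR):
CIF value = CFR price + insurance = 46565.00 + 175.07 = 46740.07
Import duty = 46740.07 × 3% = 1402.20
Buyer bears (B): 175.07 + 116.47 + 492.65 + 282.71 = 1066.90
Landed cost (B) = invoice 46565.00 + 1066.90 + duty 1402.20 = 49034.10
Difference = |52271.74 − 49034.10| = 3237.64

Supplier B is cheaper by GBP 3237.64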